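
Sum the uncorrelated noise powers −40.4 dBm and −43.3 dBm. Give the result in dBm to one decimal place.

Convert to linear, add, convert back:
P₁ = 9.12×10⁻⁸ W, P₂ = 4.68×10⁻⁸ W
P_tot = 1.38×10⁻⁷ W → 10 log₁₀(P_tot / 10⁻³) = −38.6 dBm

−38.6 dBm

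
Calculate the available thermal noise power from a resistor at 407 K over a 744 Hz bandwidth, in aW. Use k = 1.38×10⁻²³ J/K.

P_n = kTB = 1.38×10⁻²³ × 407 × 7.44×10² = 4.18×10⁻¹⁸ W = 4.18 aW

4.18 aW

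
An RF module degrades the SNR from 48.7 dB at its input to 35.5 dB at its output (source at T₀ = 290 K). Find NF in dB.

13.2 dB

NF (dB) = SNR_in(dB) − SNR_out(dB) when the source is at T₀
NF = 48.7 − 35.5 = 13.2 dB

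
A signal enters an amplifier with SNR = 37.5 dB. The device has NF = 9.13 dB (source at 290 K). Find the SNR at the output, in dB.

28.37 dB

By definition F = SNR_in/SNR_out, so in dB: SNR_out = SNR_in − NF
SNR_out = 37.5 − 9.13 = 28.37 dB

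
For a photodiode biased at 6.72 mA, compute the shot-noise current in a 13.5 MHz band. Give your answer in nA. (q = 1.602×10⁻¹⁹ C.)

I_n = √(2qI·B)
2qI·B = 2 × 1.602×10⁻¹⁹ × 6.72×10⁻³ × 1.35×10⁷ = 2.91×10⁻¹⁴ A²
I_n = √(2.91×10⁻¹⁴) = 1.70×10⁻⁷ A = 170 nA

170 nA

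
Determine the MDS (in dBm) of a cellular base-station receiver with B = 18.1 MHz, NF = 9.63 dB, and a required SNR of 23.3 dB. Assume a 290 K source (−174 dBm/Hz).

−68.5 dBm

Sensitivity = −174 + 10 log₁₀(B) + NF + SNR_min
= −174 + 72.58 + 9.63 + 23.3
= −68.49 dBm → −68.5 dBm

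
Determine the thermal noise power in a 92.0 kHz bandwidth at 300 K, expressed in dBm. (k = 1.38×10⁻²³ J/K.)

−124.2 dBm

P_n = kTB = 1.38×10⁻²³ × 300 × 9.20×10⁴ = 3.81×10⁻¹⁶ W
In dBm: 10 log₁₀(3.81×10⁻¹⁶ / 10⁻³) = −124.2 dBm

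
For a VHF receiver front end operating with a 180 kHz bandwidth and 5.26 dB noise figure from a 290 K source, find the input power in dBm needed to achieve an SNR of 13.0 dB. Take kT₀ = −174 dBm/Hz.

−103.2 dBm

Sensitivity = −174 + 10 log₁₀(B) + NF + SNR_min
= −174 + 52.55 + 5.26 + 13.0
= −103.19 dBm → −103.2 dBm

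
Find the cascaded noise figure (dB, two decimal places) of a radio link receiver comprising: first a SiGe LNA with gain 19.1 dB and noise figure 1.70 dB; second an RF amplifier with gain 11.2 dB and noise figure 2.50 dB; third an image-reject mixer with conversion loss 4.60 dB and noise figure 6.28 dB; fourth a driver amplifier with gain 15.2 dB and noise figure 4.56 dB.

Convert to linear (a loss of L dB is a gain of −L dB): F_i = 10^(NF_i/10), G_i = 10^(G_i,dB/10)
  Stage 1: F_1 = 10^(1.70/10) = 1.479, G_1 = 10^(19.1/10) = 81.28
  Stage 2: F_2 = 10^(2.50/10) = 1.778, G_2 = 10^(11.2/10) = 13.18
  Stage 3: F_3 = 10^(6.28/10) = 4.246, G_3 = 10^(−4.60/10) = 0.3467
  Stage 4: F_4 = 10^(4.56/10) = 2.858, G_4 = 10^(15.2/10) = 33.11
Friis cascade:
  F = 1.479 + (1.778 − 1)/81.28 + (4.246 − 1)/1072 + (2.858 − 1)/371.5 = 1.497
NF = 10 log₁₀(1.497) = 1.75 dB

1.75 dB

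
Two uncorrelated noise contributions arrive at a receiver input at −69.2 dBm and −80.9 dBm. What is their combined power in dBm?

Convert to linear, add, convert back:
P₁ = 1.20×10⁻¹⁰ W, P₂ = 8.13×10⁻¹² W
P_tot = 1.28×10⁻¹⁰ W → 10 log₁₀(P_tot / 10⁻³) = −68.9 dBm

−68.9 dBm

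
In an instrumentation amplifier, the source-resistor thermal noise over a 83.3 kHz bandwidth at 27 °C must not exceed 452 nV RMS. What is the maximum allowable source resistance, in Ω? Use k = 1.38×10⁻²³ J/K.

148 Ω

T = 27 °C + 273.15 = 300.15 K
Johnson–Nyquist: V_n = √(4kTRB) ⇒ R = V_n² / (4kTB)
4kTB = 4 × 1.38×10⁻²³ × 300.15 × 8.33×10⁴ = 1.38×10⁻¹⁵
R = (4.52×10⁻⁷)² / 1.38×10⁻¹⁵ = 1.48×10² Ω = 148 Ω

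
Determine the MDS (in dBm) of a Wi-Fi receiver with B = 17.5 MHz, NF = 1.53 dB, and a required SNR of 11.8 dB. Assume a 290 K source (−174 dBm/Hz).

Sensitivity = −174 + 10 log₁₀(B) + NF + SNR_min
= −174 + 72.43 + 1.53 + 11.8
= −88.24 dBm → −88.2 dBm

−88.2 dBm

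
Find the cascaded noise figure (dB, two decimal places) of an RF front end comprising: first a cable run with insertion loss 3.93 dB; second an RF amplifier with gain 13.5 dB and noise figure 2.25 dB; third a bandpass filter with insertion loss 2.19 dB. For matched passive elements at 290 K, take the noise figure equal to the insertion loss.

Convert to linear (a loss of L dB is a gain of −L dB): F_i = 10^(NF_i/10), G_i = 10^(G_i,dB/10)
  Stage 1: F_1 = 10^(3.93/10) = 2.472, G_1 = 10^(−3.93/10) = 0.4046
  Stage 2: F_2 = 10^(2.25/10) = 1.679, G_2 = 10^(13.5/10) = 22.39
  Stage 3: F_3 = 10^(2.19/10) = 1.656, G_3 = 10^(−2.19/10) = 0.6039
Friis cascade:
  F = 2.472 + (1.679 − 1)/0.4046 + (1.656 − 1)/9.057 = 4.222
NF = 10 log₁₀(4.222) = 6.26 dB

6.26 dB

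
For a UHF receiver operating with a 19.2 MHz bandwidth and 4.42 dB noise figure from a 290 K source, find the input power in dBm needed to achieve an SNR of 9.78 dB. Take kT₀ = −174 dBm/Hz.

Sensitivity = −174 + 10 log₁₀(B) + NF + SNR_min
= −174 + 72.83 + 4.42 + 9.78
= −86.97 dBm → −87.0 dBm

−87.0 dBm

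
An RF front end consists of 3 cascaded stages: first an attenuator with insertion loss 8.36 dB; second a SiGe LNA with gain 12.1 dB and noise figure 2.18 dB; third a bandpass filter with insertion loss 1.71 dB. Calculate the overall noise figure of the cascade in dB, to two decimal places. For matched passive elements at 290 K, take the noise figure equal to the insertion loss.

10.62 dB

Convert to linear (a loss of L dB is a gain of −L dB): F_i = 10^(NF_i/10), G_i = 10^(G_i,dB/10)
  Stage 1: F_1 = 10^(8.36/10) = 6.855, G_1 = 10^(−8.36/10) = 0.1459
  Stage 2: F_2 = 10^(2.18/10) = 1.652, G_2 = 10^(12.1/10) = 16.22
  Stage 3: F_3 = 10^(1.71/10) = 1.483, G_3 = 10^(−1.71/10) = 0.6745
Friis cascade:
  F = 6.855 + (1.652 − 1)/0.1459 + (1.483 − 1)/2.366 = 11.53
NF = 10 log₁₀(11.53) = 10.62 dB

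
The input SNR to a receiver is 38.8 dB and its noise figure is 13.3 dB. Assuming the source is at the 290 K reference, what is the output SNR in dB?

25.5 dB

By definition F = SNR_in/SNR_out, so in dB: SNR_out = SNR_in − NF
SNR_out = 38.8 − 13.3 = 25.5 dB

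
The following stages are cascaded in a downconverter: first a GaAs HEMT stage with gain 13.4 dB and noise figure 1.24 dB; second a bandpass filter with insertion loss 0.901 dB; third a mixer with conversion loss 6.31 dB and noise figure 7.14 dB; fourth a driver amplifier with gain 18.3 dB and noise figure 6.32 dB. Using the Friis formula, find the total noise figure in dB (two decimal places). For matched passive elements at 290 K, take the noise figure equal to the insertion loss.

3.74 dB

Convert to linear (a loss of L dB is a gain of −L dB): F_i = 10^(NF_i/10), G_i = 10^(G_i,dB/10)
  Stage 1: F_1 = 10^(1.24/10) = 1.330, G_1 = 10^(13.4/10) = 21.88
  Stage 2: F_2 = 10^(0.901/10) = 1.231, G_2 = 10^(−0.901/10) = 0.8126
  Stage 3: F_3 = 10^(7.14/10) = 5.176, G_3 = 10^(−6.31/10) = 0.2339
  Stage 4: F_4 = 10^(6.32/10) = 4.285, G_4 = 10^(18.3/10) = 67.61
Friis cascade:
  F = 1.330 + (1.231 − 1)/21.88 + (5.176 − 1)/17.78 + (4.285 − 1)/4.158 = 2.366
NF = 10 log₁₀(2.366) = 3.74 dB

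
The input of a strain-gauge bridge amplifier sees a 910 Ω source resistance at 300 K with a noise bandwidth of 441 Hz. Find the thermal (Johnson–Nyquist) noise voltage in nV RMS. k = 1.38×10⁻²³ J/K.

81.5 nV

V_n = √(4kTRB)
4kTRB = 4 × 1.38×10⁻²³ × 300 × 9.10×10² × 4.41×10² = 6.65×10⁻¹⁵ V²
V_n = √(6.65×10⁻¹⁵) = 8.15×10⁻⁸ V = 81.5 nV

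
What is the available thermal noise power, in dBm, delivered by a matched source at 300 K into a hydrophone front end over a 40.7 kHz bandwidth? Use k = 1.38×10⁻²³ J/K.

P_n = kTB = 1.38×10⁻²³ × 300 × 4.07×10⁴ = 1.68×10⁻¹⁶ W
In dBm: 10 log₁₀(1.68×10⁻¹⁶ / 10⁻³) = −127.7 dBm

−127.7 dBm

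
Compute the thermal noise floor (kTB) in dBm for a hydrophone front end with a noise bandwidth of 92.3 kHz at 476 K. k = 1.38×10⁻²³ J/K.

P_n = kTB = 1.38×10⁻²³ × 476 × 9.23×10⁴ = 6.06×10⁻¹⁶ W
In dBm: 10 log₁₀(6.06×10⁻¹⁶ / 10⁻³) = −122.2 dBm

−122.2 dBm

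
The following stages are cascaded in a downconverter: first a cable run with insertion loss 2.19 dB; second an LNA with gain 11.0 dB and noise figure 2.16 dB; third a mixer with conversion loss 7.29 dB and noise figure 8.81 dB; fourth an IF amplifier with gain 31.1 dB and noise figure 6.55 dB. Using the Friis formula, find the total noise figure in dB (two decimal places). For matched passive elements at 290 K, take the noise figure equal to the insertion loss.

Convert to linear (a loss of L dB is a gain of −L dB): F_i = 10^(NF_i/10), G_i = 10^(G_i,dB/10)
  Stage 1: F_1 = 10^(2.19/10) = 1.656, G_1 = 10^(−2.19/10) = 0.6039
  Stage 2: F_2 = 10^(2.16/10) = 1.644, G_2 = 10^(11.0/10) = 12.59
  Stage 3: F_3 = 10^(8.81/10) = 7.603, G_3 = 10^(−7.29/10) = 0.1866
  Stage 4: F_4 = 10^(6.55/10) = 4.519, G_4 = 10^(31.1/10) = 1288
Friis cascade:
  F = 1.656 + (1.644 − 1)/0.6039 + (7.603 − 1)/7.603 + (4.519 − 1)/1.419 = 6.071
NF = 10 log₁₀(6.071) = 7.83 dB

7.83 dB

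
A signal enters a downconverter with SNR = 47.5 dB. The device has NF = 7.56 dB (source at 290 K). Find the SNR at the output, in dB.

By definition F = SNR_in/SNR_out, so in dB: SNR_out = SNR_in − NF
SNR_out = 47.5 − 7.56 = 39.94 dB

39.94 dB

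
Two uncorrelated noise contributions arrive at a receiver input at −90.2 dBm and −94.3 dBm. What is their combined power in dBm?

Convert to linear, add, convert back:
P₁ = 9.55×10⁻¹³ W, P₂ = 3.72×10⁻¹³ W
P_tot = 1.33×10⁻¹² W → 10 log₁₀(P_tot / 10⁻³) = −88.8 dBm

−88.8 dBm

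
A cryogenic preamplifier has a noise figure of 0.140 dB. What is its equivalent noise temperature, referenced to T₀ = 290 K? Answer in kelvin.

9.50 K

F = 10^(0.140/10) = 1.03276
T_e = (F − 1)·T₀ = (1.03276 − 1) × 290 = 9.50 K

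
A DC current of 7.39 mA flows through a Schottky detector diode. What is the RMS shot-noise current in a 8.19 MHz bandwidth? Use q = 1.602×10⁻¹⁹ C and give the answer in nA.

I_n = √(2qI·B)
2qI·B = 2 × 1.602×10⁻¹⁹ × 7.39×10⁻³ × 8.19×10⁶ = 1.94×10⁻¹⁴ A²
I_n = √(1.94×10⁻¹⁴) = 1.39×10⁻⁷ A = 139 nA

139 nA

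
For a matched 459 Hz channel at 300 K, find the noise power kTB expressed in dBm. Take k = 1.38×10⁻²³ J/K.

P_n = kTB = 1.38×10⁻²³ × 300 × 4.59×10² = 1.90×10⁻¹⁸ W
In dBm: 10 log₁₀(1.90×10⁻¹⁸ / 10⁻³) = −147.2 dBm

−147.2 dBm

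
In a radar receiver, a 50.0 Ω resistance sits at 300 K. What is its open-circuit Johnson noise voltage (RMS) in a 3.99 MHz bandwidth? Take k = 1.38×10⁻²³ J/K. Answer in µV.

V_n = √(4kTRB)
4kTRB = 4 × 1.38×10⁻²³ × 300 × 5.00×10¹ × 3.99×10⁶ = 3.30×10⁻¹² V²
V_n = √(3.30×10⁻¹²) = 1.82×10⁻⁶ V = 1.82 µV

1.82 µV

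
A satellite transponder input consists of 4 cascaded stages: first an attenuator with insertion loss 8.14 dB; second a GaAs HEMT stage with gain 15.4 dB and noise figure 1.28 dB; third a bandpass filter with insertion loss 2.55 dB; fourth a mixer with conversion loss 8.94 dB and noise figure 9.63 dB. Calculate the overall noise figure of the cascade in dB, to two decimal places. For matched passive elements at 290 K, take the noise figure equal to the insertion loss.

Convert to linear (a loss of L dB is a gain of −L dB): F_i = 10^(NF_i/10), G_i = 10^(G_i,dB/10)
  Stage 1: F_1 = 10^(8.14/10) = 6.516, G_1 = 10^(−8.14/10) = 0.1535
  Stage 2: F_2 = 10^(1.28/10) = 1.343, G_2 = 10^(15.4/10) = 34.67
  Stage 3: F_3 = 10^(2.55/10) = 1.799, G_3 = 10^(−2.55/10) = 0.5559
  Stage 4: F_4 = 10^(9.63/10) = 9.183, G_4 = 10^(−8.94/10) = 0.1276
Friis cascade:
  F = 6.516 + (1.343 − 1)/0.1535 + (1.799 − 1)/5.321 + (9.183 − 1)/2.958 = 11.67
NF = 10 log₁₀(11.67) = 10.67 dB

10.67 dB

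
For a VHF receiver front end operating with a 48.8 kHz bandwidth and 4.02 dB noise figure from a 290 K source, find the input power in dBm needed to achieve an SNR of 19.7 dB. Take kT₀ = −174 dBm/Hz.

−103.4 dBm

Sensitivity = −174 + 10 log₁₀(B) + NF + SNR_min
= −174 + 46.88 + 4.02 + 19.7
= −103.40 dBm → −103.4 dBm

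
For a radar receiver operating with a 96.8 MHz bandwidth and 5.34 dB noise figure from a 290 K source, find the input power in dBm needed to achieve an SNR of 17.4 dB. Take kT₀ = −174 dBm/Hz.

−71.4 dBm

Sensitivity = −174 + 10 log₁₀(B) + NF + SNR_min
= −174 + 79.86 + 5.34 + 17.4
= −71.40 dBm → −71.4 dBm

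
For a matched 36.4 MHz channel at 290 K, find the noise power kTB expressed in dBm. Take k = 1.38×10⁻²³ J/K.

P_n = kTB = 1.38×10⁻²³ × 290 × 3.64×10⁷ = 1.46×10⁻¹³ W
In dBm: 10 log₁₀(1.46×10⁻¹³ / 10⁻³) = −98.4 dBm

−98.4 dBm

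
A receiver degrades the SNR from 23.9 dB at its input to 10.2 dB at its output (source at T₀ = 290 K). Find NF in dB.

13.7 dB

NF (dB) = SNR_in(dB) − SNR_out(dB) when the source is at T₀
NF = 23.9 − 10.2 = 13.7 dB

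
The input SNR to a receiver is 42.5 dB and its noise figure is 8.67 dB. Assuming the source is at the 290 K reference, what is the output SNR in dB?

By definition F = SNR_in/SNR_out, so in dB: SNR_out = SNR_in − NF
SNR_out = 42.5 − 8.67 = 33.83 dB

33.83 dB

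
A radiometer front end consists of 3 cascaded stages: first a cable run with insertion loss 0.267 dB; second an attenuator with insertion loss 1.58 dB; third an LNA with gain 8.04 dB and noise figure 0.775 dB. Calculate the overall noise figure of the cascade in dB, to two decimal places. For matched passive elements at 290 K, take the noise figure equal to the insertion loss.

Convert to linear (a loss of L dB is a gain of −L dB): F_i = 10^(NF_i/10), G_i = 10^(G_i,dB/10)
  Stage 1: F_1 = 10^(0.267/10) = 1.063, G_1 = 10^(−0.267/10) = 0.9404
  Stage 2: F_2 = 10^(1.58/10) = 1.439, G_2 = 10^(−1.58/10) = 0.6950
  Stage 3: F_3 = 10^(0.775/10) = 1.195, G_3 = 10^(8.04/10) = 6.368
Friis cascade:
  F = 1.063 + (1.439 − 1)/0.9404 + (1.195 − 1)/0.6536 = 1.829
NF = 10 log₁₀(1.829) = 2.62 dB

2.62 dB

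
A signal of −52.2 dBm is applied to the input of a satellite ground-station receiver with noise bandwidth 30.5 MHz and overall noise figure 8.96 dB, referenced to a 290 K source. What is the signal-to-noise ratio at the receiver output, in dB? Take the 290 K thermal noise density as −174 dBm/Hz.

38.0 dB

Noise floor: N = −174 + 10 log₁₀(B) + NF
10 log₁₀(3.05×10⁷) = 74.84 dB
N = −174 + 74.84 + 8.96 = −90.20 dBm
SNR = P_sig − N = −52.2 − (−90.20) = 38.00 dB → 38.0 dB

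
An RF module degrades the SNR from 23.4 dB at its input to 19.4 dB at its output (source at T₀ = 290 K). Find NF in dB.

4.0 dB

NF (dB) = SNR_in(dB) − SNR_out(dB) when the source is at T₀
NF = 23.4 − 19.4 = 4.0 dB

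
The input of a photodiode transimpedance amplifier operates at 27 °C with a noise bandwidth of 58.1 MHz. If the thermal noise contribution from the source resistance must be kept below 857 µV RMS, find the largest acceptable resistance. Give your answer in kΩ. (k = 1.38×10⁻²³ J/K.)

T = 27 °C + 273.15 = 300.15 K
Johnson–Nyquist: V_n = √(4kTRB) ⇒ R = V_n² / (4kTB)
4kTB = 4 × 1.38×10⁻²³ × 300.15 × 5.81×10⁷ = 9.63×10⁻¹³
R = (8.57×10⁻⁴)² / 9.63×10⁻¹³ = 7.63×10⁵ Ω = 763 kΩ

763 kΩ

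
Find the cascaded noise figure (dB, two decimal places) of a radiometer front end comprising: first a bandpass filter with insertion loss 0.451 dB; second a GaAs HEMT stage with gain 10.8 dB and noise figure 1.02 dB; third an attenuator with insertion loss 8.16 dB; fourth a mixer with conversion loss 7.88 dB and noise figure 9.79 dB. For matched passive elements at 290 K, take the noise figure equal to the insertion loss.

8.49 dB

Convert to linear (a loss of L dB is a gain of −L dB): F_i = 10^(NF_i/10), G_i = 10^(G_i,dB/10)
  Stage 1: F_1 = 10^(0.451/10) = 1.109, G_1 = 10^(−0.451/10) = 0.9014
  Stage 2: F_2 = 10^(1.02/10) = 1.265, G_2 = 10^(10.8/10) = 12.02
  Stage 3: F_3 = 10^(8.16/10) = 6.546, G_3 = 10^(−8.16/10) = 0.1528
  Stage 4: F_4 = 10^(9.79/10) = 9.528, G_4 = 10^(−7.88/10) = 0.1629
Friis cascade:
  F = 1.109 + (1.265 − 1)/0.9014 + (6.546 − 1)/10.84 + (9.528 − 1)/1.655 = 7.067
NF = 10 log₁₀(7.067) = 8.49 dB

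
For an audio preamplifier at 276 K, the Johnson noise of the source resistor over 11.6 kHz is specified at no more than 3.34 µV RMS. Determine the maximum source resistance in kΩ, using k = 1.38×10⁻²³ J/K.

Johnson–Nyquist: V_n = √(4kTRB) ⇒ R = V_n² / (4kTB)
4kTB = 4 × 1.38×10⁻²³ × 276 × 1.16×10⁴ = 1.77×10⁻¹⁶
R = (3.34×10⁻⁶)² / 1.77×10⁻¹⁶ = 6.31×10⁴ Ω = 63.1 kΩ

63.1 kΩ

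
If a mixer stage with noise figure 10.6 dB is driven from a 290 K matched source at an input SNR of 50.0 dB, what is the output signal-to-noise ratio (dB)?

By definition F = SNR_in/SNR_out, so in dB: SNR_out = SNR_in − NF
SNR_out = 50.0 − 10.6 = 39.4 dB

39.4 dB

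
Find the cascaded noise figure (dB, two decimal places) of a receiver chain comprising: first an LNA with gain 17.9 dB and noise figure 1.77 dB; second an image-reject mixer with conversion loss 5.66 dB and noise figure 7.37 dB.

1.97 dB

Convert to linear (a loss of L dB is a gain of −L dB): F_i = 10^(NF_i/10), G_i = 10^(G_i,dB/10)
  Stage 1: F_1 = 10^(1.77/10) = 1.503, G_1 = 10^(17.9/10) = 61.66
  Stage 2: F_2 = 10^(7.37/10) = 5.458, G_2 = 10^(−5.66/10) = 0.2716
Friis cascade:
  F = 1.503 + (5.458 − 1)/61.66 = 1.575
NF = 10 log₁₀(1.575) = 1.97 dB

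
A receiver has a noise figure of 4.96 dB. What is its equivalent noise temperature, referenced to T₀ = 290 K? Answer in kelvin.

619 K

F = 10^(4.96/10) = 3.13329
T_e = (F − 1)·T₀ = (3.13329 − 1) × 290 = 619 K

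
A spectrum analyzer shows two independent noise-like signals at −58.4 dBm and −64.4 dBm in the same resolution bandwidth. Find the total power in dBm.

−57.4 dBm

Convert to linear, add, convert back:
P₁ = 1.45×10⁻⁹ W, P₂ = 3.63×10⁻¹⁰ W
P_tot = 1.81×10⁻⁹ W → 10 log₁₀(P_tot / 10⁻³) = −57.4 dBm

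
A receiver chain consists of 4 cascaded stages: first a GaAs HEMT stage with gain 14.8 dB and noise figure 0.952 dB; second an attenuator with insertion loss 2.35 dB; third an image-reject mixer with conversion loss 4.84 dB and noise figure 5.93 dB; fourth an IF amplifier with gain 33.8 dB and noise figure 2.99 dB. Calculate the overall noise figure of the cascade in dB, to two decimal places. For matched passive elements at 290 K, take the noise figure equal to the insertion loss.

Convert to linear (a loss of L dB is a gain of −L dB): F_i = 10^(NF_i/10), G_i = 10^(G_i,dB/10)
  Stage 1: F_1 = 10^(0.952/10) = 1.245, G_1 = 10^(14.8/10) = 30.20
  Stage 2: F_2 = 10^(2.35/10) = 1.718, G_2 = 10^(−2.35/10) = 0.5821
  Stage 3: F_3 = 10^(5.93/10) = 3.917, G_3 = 10^(−4.84/10) = 0.3281
  Stage 4: F_4 = 10^(2.99/10) = 1.991, G_4 = 10^(33.8/10) = 2399
Friis cascade:
  F = 1.245 + (1.718 − 1)/30.20 + (3.917 − 1)/17.58 + (1.991 − 1)/5.768 = 1.607
NF = 10 log₁₀(1.607) = 2.06 dB

2.06 dB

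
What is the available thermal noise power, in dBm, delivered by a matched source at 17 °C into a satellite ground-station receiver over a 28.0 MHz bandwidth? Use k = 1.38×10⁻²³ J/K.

T = 17 °C + 273.15 = 290.15 K
P_n = kTB = 1.38×10⁻²³ × 290.15 × 2.80×10⁷ = 1.12×10⁻¹³ W
In dBm: 10 log₁₀(1.12×10⁻¹³ / 10⁻³) = −99.5 dBm

−99.5 dBm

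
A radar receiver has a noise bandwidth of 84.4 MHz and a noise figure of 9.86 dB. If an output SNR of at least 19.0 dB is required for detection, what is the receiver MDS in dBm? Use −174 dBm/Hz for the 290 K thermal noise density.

−65.9 dBm

Sensitivity = −174 + 10 log₁₀(B) + NF + SNR_min
= −174 + 79.26 + 9.86 + 19.0
= −65.88 dBm → −65.9 dBm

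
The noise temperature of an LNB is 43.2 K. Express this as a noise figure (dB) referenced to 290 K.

0.603 dB

F = 1 + T_e/T₀ = 1 + 43.2/290 = 1.14897
NF = 10 log₁₀(1.14897) = 0.603 dB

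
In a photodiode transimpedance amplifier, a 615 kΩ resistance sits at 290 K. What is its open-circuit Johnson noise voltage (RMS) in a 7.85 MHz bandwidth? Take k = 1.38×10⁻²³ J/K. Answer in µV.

V_n = √(4kTRB)
4kTRB = 4 × 1.38×10⁻²³ × 290 × 6.15×10⁵ × 7.85×10⁶ = 7.73×10⁻⁸ V²
V_n = √(7.73×10⁻⁸) = 2.78×10⁻⁴ V = 278 µV

278 µV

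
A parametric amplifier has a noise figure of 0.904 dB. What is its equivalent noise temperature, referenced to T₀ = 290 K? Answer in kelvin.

67.1 K

F = 10^(0.904/10) = 1.2314
T_e = (F − 1)·T₀ = (1.2314 − 1) × 290 = 67.1 K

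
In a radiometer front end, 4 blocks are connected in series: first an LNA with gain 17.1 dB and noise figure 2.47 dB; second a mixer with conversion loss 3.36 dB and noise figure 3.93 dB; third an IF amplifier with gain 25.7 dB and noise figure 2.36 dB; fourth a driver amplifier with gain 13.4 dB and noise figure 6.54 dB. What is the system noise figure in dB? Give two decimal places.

Convert to linear (a loss of L dB is a gain of −L dB): F_i = 10^(NF_i/10), G_i = 10^(G_i,dB/10)
  Stage 1: F_1 = 10^(2.47/10) = 1.766, G_1 = 10^(17.1/10) = 51.29
  Stage 2: F_2 = 10^(3.93/10) = 2.472, G_2 = 10^(−3.36/10) = 0.4613
  Stage 3: F_3 = 10^(2.36/10) = 1.722, G_3 = 10^(25.7/10) = 371.5
  Stage 4: F_4 = 10^(6.54/10) = 4.508, G_4 = 10^(13.4/10) = 21.88
Friis cascade:
  F = 1.766 + (2.472 − 1)/51.29 + (1.722 − 1)/23.66 + (4.508 − 1)/8790 = 1.826
NF = 10 log₁₀(1.826) = 2.61 dB

2.61 dB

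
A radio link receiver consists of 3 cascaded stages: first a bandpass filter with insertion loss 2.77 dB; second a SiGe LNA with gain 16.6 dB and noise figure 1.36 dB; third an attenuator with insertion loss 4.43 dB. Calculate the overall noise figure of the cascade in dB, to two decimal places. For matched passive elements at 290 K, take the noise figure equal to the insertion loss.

4.25 dB

Convert to linear (a loss of L dB is a gain of −L dB): F_i = 10^(NF_i/10), G_i = 10^(G_i,dB/10)
  Stage 1: F_1 = 10^(2.77/10) = 1.892, G_1 = 10^(−2.77/10) = 0.5284
  Stage 2: F_2 = 10^(1.36/10) = 1.368, G_2 = 10^(16.6/10) = 45.71
  Stage 3: F_3 = 10^(4.43/10) = 2.773, G_3 = 10^(−4.43/10) = 0.3606
Friis cascade:
  F = 1.892 + (1.368 − 1)/0.5284 + (2.773 − 1)/24.15 = 2.662
NF = 10 log₁₀(2.662) = 4.25 dB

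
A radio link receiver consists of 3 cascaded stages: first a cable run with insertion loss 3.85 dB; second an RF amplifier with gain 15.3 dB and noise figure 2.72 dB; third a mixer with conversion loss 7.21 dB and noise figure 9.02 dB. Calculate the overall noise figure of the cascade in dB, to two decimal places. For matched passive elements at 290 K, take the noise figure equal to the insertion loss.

Convert to linear (a loss of L dB is a gain of −L dB): F_i = 10^(NF_i/10), G_i = 10^(G_i,dB/10)
  Stage 1: F_1 = 10^(3.85/10) = 2.427, G_1 = 10^(−3.85/10) = 0.4121
  Stage 2: F_2 = 10^(2.72/10) = 1.871, G_2 = 10^(15.3/10) = 33.88
  Stage 3: F_3 = 10^(9.02/10) = 7.980, G_3 = 10^(−7.21/10) = 0.1901
Friis cascade:
  F = 2.427 + (1.871 − 1)/0.4121 + (7.980 − 1)/13.96 = 5.039
NF = 10 log₁₀(5.039) = 7.02 dB

7.02 dB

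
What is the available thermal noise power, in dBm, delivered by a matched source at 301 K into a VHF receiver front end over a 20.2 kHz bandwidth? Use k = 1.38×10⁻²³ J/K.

−130.8 dBm

P_n = kTB = 1.38×10⁻²³ × 301 × 2.02×10⁴ = 8.39×10⁻¹⁷ W
In dBm: 10 log₁₀(8.39×10⁻¹⁷ / 10⁻³) = −130.8 dBm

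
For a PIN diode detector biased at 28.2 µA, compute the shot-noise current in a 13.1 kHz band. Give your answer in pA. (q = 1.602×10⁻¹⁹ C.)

I_n = √(2qI·B)
2qI·B = 2 × 1.602×10⁻¹⁹ × 2.82×10⁻⁵ × 1.31×10⁴ = 1.18×10⁻¹⁹ A²
I_n = √(1.18×10⁻¹⁹) = 3.44×10⁻¹⁰ A = 344 pA

344 pA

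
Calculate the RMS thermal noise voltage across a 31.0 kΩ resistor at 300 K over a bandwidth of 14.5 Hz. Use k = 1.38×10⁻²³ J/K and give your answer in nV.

V_n = √(4kTRB)
4kTRB = 4 × 1.38×10⁻²³ × 300 × 3.10×10⁴ × 1.45×10¹ = 7.44×10⁻¹⁵ V²
V_n = √(7.44×10⁻¹⁵) = 8.63×10⁻⁸ V = 86.3 nV

86.3 nV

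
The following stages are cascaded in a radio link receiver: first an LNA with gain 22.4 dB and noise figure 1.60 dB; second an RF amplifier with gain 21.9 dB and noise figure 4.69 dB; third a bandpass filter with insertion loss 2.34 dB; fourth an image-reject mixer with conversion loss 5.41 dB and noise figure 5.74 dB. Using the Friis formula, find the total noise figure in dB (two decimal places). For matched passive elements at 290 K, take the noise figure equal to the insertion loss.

1.63 dB

Convert to linear (a loss of L dB is a gain of −L dB): F_i = 10^(NF_i/10), G_i = 10^(G_i,dB/10)
  Stage 1: F_1 = 10^(1.60/10) = 1.445, G_1 = 10^(22.4/10) = 173.8
  Stage 2: F_2 = 10^(4.69/10) = 2.944, G_2 = 10^(21.9/10) = 154.9
  Stage 3: F_3 = 10^(2.34/10) = 1.714, G_3 = 10^(−2.34/10) = 0.5834
  Stage 4: F_4 = 10^(5.74/10) = 3.750, G_4 = 10^(−5.41/10) = 0.2877
Friis cascade:
  F = 1.445 + (2.944 − 1)/173.8 + (1.714 − 1)/2.692×10⁴ + (3.750 − 1)/1.570×10⁴ = 1.457
NF = 10 log₁₀(1.457) = 1.63 dB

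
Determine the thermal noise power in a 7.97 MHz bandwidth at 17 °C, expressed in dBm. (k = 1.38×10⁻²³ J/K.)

T = 17 °C + 273.15 = 290.15 K
P_n = kTB = 1.38×10⁻²³ × 290.15 × 7.97×10⁶ = 3.19×10⁻¹⁴ W
In dBm: 10 log₁₀(3.19×10⁻¹⁴ / 10⁻³) = −105.0 dBm

−105.0 dBm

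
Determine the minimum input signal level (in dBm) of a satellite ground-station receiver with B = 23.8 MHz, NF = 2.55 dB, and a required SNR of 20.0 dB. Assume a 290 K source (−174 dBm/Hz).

−77.7 dBm

Sensitivity = −174 + 10 log₁₀(B) + NF + SNR_min
= −174 + 73.77 + 2.55 + 20.0
= −77.68 dBm → −77.7 dBm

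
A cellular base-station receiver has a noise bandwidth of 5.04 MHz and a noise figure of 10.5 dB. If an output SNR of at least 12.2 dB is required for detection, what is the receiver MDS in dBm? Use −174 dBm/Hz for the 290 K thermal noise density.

Sensitivity = −174 + 10 log₁₀(B) + NF + SNR_min
= −174 + 67.02 + 10.5 + 12.2
= −84.28 dBm → −84.3 dBm

−84.3 dBm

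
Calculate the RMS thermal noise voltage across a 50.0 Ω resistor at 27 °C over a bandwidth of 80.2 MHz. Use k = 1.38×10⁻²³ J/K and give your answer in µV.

8.15 µV

T = 27 °C + 273.15 = 300.15 K
V_n = √(4kTRB)
4kTRB = 4 × 1.38×10⁻²³ × 300.15 × 5.00×10¹ × 8.02×10⁷ = 6.64×10⁻¹¹ V²
V_n = √(6.64×10⁻¹¹) = 8.15×10⁻⁶ V = 8.15 µV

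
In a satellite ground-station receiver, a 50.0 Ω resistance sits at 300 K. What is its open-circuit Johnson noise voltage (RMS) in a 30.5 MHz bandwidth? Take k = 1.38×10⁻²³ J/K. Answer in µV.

V_n = √(4kTRB)
4kTRB = 4 × 1.38×10⁻²³ × 300 × 5.00×10¹ × 3.05×10⁷ = 2.53×10⁻¹¹ V²
V_n = √(2.53×10⁻¹¹) = 5.03×10⁻⁶ V = 5.03 µV

5.03 µV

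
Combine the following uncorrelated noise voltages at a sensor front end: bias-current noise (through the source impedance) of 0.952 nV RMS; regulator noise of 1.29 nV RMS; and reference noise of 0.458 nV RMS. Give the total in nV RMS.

Uncorrelated sources add in power (mean-square): V_tot = √(ΣV_i²)
V_tot = √[(9.52×10⁻¹⁰)² + (1.29×10⁻⁹)² + (4.58×10⁻¹⁰)²] = 1.67×10⁻⁹ V = 1.67 nV

1.67 nV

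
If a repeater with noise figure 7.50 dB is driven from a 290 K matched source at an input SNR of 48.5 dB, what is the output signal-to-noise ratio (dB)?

By definition F = SNR_in/SNR_out, so in dB: SNR_out = SNR_in − NF
SNR_out = 48.5 − 7.50 = 41.00 dB

41.00 dB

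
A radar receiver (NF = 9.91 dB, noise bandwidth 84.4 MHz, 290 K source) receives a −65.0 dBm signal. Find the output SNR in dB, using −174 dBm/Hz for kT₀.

Noise floor: N = −174 + 10 log₁₀(B) + NF
10 log₁₀(8.44×10⁷) = 79.26 dB
N = −174 + 79.26 + 9.91 = −84.83 dBm
SNR = P_sig − N = −65.0 − (−84.83) = 19.83 dB → 19.8 dB

19.8 dB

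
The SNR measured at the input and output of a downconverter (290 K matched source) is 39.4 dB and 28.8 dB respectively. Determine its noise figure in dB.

10.6 dB

NF (dB) = SNR_in(dB) − SNR_out(dB) when the source is at T₀
NF = 39.4 − 28.8 = 10.6 dB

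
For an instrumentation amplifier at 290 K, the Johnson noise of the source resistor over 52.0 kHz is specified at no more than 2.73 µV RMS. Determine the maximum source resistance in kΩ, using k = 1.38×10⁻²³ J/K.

Johnson–Nyquist: V_n = √(4kTRB) ⇒ R = V_n² / (4kTB)
4kTB = 4 × 1.38×10⁻²³ × 290 × 5.20×10⁴ = 8.32×10⁻¹⁶
R = (2.73×10⁻⁶)² / 8.32×10⁻¹⁶ = 8.95×10³ Ω = 8.95 kΩ

8.95 kΩ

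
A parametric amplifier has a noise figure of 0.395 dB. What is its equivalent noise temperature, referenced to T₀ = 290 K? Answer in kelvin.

27.6 K

F = 10^(0.395/10) = 1.09522
T_e = (F − 1)·T₀ = (1.09522 − 1) × 290 = 27.6 K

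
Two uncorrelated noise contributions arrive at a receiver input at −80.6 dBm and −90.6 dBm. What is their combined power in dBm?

−80.2 dBm

Convert to linear, add, convert back:
P₁ = 8.71×10⁻¹² W, P₂ = 8.71×10⁻¹³ W
P_tot = 9.58×10⁻¹² W → 10 log₁₀(P_tot / 10⁻³) = −80.2 dBm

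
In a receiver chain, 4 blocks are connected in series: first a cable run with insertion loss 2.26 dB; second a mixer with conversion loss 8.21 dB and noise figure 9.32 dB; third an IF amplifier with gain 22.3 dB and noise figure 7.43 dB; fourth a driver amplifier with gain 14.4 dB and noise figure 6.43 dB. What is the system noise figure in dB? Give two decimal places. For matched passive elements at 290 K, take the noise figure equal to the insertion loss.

Convert to linear (a loss of L dB is a gain of −L dB): F_i = 10^(NF_i/10), G_i = 10^(G_i,dB/10)
  Stage 1: F_1 = 10^(2.26/10) = 1.683, G_1 = 10^(−2.26/10) = 0.5943
  Stage 2: F_2 = 10^(9.32/10) = 8.551, G_2 = 10^(−8.21/10) = 0.1510
  Stage 3: F_3 = 10^(7.43/10) = 5.534, G_3 = 10^(22.3/10) = 169.8
  Stage 4: F_4 = 10^(6.43/10) = 4.395, G_4 = 10^(14.4/10) = 27.54
Friis cascade:
  F = 1.683 + (8.551 − 1)/0.5943 + (5.534 − 1)/0.08974 + (4.395 − 1)/15.24 = 65.13
NF = 10 log₁₀(65.13) = 18.14 dB

18.14 dB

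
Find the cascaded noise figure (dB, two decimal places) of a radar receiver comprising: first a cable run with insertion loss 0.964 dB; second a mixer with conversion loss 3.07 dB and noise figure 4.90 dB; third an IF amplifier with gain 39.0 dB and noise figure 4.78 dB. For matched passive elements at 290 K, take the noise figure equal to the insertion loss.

9.51 dB

Convert to linear (a loss of L dB is a gain of −L dB): F_i = 10^(NF_i/10), G_i = 10^(G_i,dB/10)
  Stage 1: F_1 = 10^(0.964/10) = 1.249, G_1 = 10^(−0.964/10) = 0.8009
  Stage 2: F_2 = 10^(4.90/10) = 3.090, G_2 = 10^(−3.07/10) = 0.4932
  Stage 3: F_3 = 10^(4.78/10) = 3.006, G_3 = 10^(39.0/10) = 7943
Friis cascade:
  F = 1.249 + (3.090 − 1)/0.8009 + (3.006 − 1)/0.3950 = 8.937
NF = 10 log₁₀(8.937) = 9.51 dB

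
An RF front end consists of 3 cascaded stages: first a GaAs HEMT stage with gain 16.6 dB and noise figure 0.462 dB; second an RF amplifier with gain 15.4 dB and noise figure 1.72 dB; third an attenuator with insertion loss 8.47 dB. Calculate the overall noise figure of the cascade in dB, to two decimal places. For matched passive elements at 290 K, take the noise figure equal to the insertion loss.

Convert to linear (a loss of L dB is a gain of −L dB): F_i = 10^(NF_i/10), G_i = 10^(G_i,dB/10)
  Stage 1: F_1 = 10^(0.462/10) = 1.112, G_1 = 10^(16.6/10) = 45.71
  Stage 2: F_2 = 10^(1.72/10) = 1.486, G_2 = 10^(15.4/10) = 34.67
  Stage 3: F_3 = 10^(8.47/10) = 7.031, G_3 = 10^(−8.47/10) = 0.1422
Friis cascade:
  F = 1.112 + (1.486 − 1)/45.71 + (7.031 − 1)/1585 = 1.127
NF = 10 log₁₀(1.127) = 0.52 dB

0.52 dB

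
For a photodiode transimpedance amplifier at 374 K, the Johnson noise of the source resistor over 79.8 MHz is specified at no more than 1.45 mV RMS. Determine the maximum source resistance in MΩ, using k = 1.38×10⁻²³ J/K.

Johnson–Nyquist: V_n = √(4kTRB) ⇒ R = V_n² / (4kTB)
4kTB = 4 × 1.38×10⁻²³ × 374 × 7.98×10⁷ = 1.65×10⁻¹²
R = (1.45×10⁻³)² / 1.65×10⁻¹² = 1.28×10⁶ Ω = 1.28 MΩ

1.28 MΩ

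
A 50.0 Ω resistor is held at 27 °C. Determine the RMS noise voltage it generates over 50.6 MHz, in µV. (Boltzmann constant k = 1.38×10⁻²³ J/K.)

T = 27 °C + 273.15 = 300.15 K
V_n = √(4kTRB)
4kTRB = 4 × 1.38×10⁻²³ × 300.15 × 5.00×10¹ × 5.06×10⁷ = 4.19×10⁻¹¹ V²
V_n = √(4.19×10⁻¹¹) = 6.47×10⁻⁶ V = 6.47 µV

6.47 µV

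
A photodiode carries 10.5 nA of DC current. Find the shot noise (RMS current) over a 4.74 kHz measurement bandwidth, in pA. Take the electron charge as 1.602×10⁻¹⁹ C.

I_n = √(2qI·B)
2qI·B = 2 × 1.602×10⁻¹⁹ × 1.05×10⁻⁸ × 4.74×10³ = 1.59×10⁻²³ A²
I_n = √(1.59×10⁻²³) = 3.99×10⁻¹² A = 3.99 pA

3.99 pA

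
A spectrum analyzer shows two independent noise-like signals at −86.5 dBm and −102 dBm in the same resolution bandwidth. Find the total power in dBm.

Convert to linear, add, convert back:
P₁ = 2.24×10⁻¹² W, P₂ = 6.31×10⁻¹⁴ W
P_tot = 2.30×10⁻¹² W → 10 log₁₀(P_tot / 10⁻³) = −86.4 dBm

−86.4 dBm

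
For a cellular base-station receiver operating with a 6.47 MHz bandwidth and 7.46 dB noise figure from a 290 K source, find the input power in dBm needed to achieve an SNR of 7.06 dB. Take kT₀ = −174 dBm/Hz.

Sensitivity = −174 + 10 log₁₀(B) + NF + SNR_min
= −174 + 68.11 + 7.46 + 7.06
= −91.37 dBm → −91.4 dBm

−91.4 dBm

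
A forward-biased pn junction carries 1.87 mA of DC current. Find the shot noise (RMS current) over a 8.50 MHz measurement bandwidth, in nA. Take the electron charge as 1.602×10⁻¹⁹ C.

71.4 nA

I_n = √(2qI·B)
2qI·B = 2 × 1.602×10⁻¹⁹ × 1.87×10⁻³ × 8.50×10⁶ = 5.09×10⁻¹⁵ A²
I_n = √(5.09×10⁻¹⁵) = 7.14×10⁻⁸ A = 71.4 nA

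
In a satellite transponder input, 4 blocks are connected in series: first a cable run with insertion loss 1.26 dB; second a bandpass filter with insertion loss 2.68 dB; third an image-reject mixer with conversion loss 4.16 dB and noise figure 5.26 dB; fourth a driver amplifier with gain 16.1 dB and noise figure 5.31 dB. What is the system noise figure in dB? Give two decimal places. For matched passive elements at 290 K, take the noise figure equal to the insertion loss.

13.76 dB

Convert to linear (a loss of L dB is a gain of −L dB): F_i = 10^(NF_i/10), G_i = 10^(G_i,dB/10)
  Stage 1: F_1 = 10^(1.26/10) = 1.337, G_1 = 10^(−1.26/10) = 0.7482
  Stage 2: F_2 = 10^(2.68/10) = 1.854, G_2 = 10^(−2.68/10) = 0.5395
  Stage 3: F_3 = 10^(5.26/10) = 3.357, G_3 = 10^(−4.16/10) = 0.3837
  Stage 4: F_4 = 10^(5.31/10) = 3.396, G_4 = 10^(16.1/10) = 40.74
Friis cascade:
  F = 1.337 + (1.854 − 1)/0.7482 + (3.357 − 1)/0.4036 + (3.396 − 1)/0.1549 = 23.79
NF = 10 log₁₀(23.79) = 13.76 dB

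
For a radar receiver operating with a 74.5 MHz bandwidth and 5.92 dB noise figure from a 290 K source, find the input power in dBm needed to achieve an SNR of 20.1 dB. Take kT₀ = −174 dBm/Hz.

Sensitivity = −174 + 10 log₁₀(B) + NF + SNR_min
= −174 + 78.72 + 5.92 + 20.1
= −69.26 dBm → −69.3 dBm

−69.3 dBm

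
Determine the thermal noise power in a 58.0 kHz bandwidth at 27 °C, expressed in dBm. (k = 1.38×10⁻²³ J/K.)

T = 27 °C + 273.15 = 300.15 K
P_n = kTB = 1.38×10⁻²³ × 300.15 × 5.80×10⁴ = 2.40×10⁻¹⁶ W
In dBm: 10 log₁₀(2.40×10⁻¹⁶ / 10⁻³) = −126.2 dBm

−126.2 dBm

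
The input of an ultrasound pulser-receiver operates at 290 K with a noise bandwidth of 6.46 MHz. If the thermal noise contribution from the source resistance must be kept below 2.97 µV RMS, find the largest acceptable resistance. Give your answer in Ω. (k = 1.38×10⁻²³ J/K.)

Johnson–Nyquist: V_n = √(4kTRB) ⇒ R = V_n² / (4kTB)
4kTB = 4 × 1.38×10⁻²³ × 290 × 6.46×10⁶ = 1.03×10⁻¹³
R = (2.97×10⁻⁶)² / 1.03×10⁻¹³ = 8.53×10¹ Ω = 85.3 Ω

85.3 Ω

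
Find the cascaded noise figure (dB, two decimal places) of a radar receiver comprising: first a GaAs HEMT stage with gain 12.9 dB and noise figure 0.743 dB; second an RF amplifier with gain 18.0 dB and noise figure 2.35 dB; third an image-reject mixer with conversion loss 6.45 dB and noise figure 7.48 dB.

Convert to linear (a loss of L dB is a gain of −L dB): F_i = 10^(NF_i/10), G_i = 10^(G_i,dB/10)
  Stage 1: F_1 = 10^(0.743/10) = 1.187, G_1 = 10^(12.9/10) = 19.50
  Stage 2: F_2 = 10^(2.35/10) = 1.718, G_2 = 10^(18.0/10) = 63.10
  Stage 3: F_3 = 10^(7.48/10) = 5.598, G_3 = 10^(−6.45/10) = 0.2265
Friis cascade:
  F = 1.187 + (1.718 − 1)/19.50 + (5.598 − 1)/1230 = 1.227
NF = 10 log₁₀(1.227) = 0.89 dB

0.89 dB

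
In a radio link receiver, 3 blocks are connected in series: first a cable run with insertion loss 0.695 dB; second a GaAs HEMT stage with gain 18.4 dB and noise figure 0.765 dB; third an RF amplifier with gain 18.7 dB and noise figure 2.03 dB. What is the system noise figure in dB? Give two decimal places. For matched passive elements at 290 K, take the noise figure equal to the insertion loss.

1.49 dB

Convert to linear (a loss of L dB is a gain of −L dB): F_i = 10^(NF_i/10), G_i = 10^(G_i,dB/10)
  Stage 1: F_1 = 10^(0.695/10) = 1.174, G_1 = 10^(−0.695/10) = 0.8521
  Stage 2: F_2 = 10^(0.765/10) = 1.193, G_2 = 10^(18.4/10) = 69.18
  Stage 3: F_3 = 10^(2.03/10) = 1.596, G_3 = 10^(18.7/10) = 74.13
Friis cascade:
  F = 1.174 + (1.193 − 1)/0.8521 + (1.596 − 1)/58.95 = 1.410
NF = 10 log₁₀(1.410) = 1.49 dB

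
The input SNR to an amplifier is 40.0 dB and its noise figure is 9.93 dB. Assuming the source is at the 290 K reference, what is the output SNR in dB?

By definition F = SNR_in/SNR_out, so in dB: SNR_out = SNR_in − NF
SNR_out = 40.0 − 9.93 = 30.07 dB

30.07 dB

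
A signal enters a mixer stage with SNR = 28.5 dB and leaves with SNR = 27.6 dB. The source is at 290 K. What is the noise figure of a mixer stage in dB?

0.9 dB

NF (dB) = SNR_in(dB) − SNR_out(dB) when the source is at T₀
NF = 28.5 − 27.6 = 0.9 dB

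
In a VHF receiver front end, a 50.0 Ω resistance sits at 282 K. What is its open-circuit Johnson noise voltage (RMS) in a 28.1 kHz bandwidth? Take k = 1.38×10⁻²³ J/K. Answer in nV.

148 nV

V_n = √(4kTRB)
4kTRB = 4 × 1.38×10⁻²³ × 282 × 5.00×10¹ × 2.81×10⁴ = 2.19×10⁻¹⁴ V²
V_n = √(2.19×10⁻¹⁴) = 1.48×10⁻⁷ V = 148 nV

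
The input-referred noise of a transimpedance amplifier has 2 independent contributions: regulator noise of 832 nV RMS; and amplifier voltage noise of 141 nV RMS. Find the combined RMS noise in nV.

844 nV

Uncorrelated sources add in power (mean-square): V_tot = √(ΣV_i²)
V_tot = √[(8.32×10⁻⁷)² + (1.41×10⁻⁷)²] = 8.44×10⁻⁷ V = 844 nV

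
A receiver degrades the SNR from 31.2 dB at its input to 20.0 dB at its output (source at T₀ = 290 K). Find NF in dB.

NF (dB) = SNR_in(dB) − SNR_out(dB) when the source is at T₀
NF = 31.2 − 20.0 = 11.2 dB

11.2 dB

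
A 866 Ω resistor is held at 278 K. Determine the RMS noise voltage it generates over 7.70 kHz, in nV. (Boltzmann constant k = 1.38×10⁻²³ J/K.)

320 nV

V_n = √(4kTRB)
4kTRB = 4 × 1.38×10⁻²³ × 278 × 8.66×10² × 7.70×10³ = 1.02×10⁻¹³ V²
V_n = √(1.02×10⁻¹³) = 3.20×10⁻⁷ V = 320 nV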